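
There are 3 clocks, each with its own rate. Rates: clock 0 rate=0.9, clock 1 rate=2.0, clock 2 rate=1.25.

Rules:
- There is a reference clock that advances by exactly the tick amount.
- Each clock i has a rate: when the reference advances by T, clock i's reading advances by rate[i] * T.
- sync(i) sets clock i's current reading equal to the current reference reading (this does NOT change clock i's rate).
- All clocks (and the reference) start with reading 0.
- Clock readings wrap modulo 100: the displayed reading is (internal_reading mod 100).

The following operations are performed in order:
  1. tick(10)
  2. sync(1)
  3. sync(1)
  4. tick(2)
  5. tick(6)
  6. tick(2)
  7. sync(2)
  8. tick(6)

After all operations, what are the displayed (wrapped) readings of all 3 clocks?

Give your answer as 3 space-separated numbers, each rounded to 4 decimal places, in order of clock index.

After op 1 tick(10): ref=10.0000 raw=[9.0000 20.0000 12.5000]
After op 2 sync(1): ref=10.0000 raw=[9.0000 10.0000 12.5000]
After op 3 sync(1): ref=10.0000 raw=[9.0000 10.0000 12.5000]
After op 4 tick(2): ref=12.0000 raw=[10.8000 14.0000 15.0000]
After op 5 tick(6): ref=18.0000 raw=[16.2000 26.0000 22.5000]
After op 6 tick(2): ref=20.0000 raw=[18.0000 30.0000 25.0000]
After op 7 sync(2): ref=20.0000 raw=[18.0000 30.0000 20.0000]
After op 8 tick(6): ref=26.0000 raw=[23.4000 42.0000 27.5000]
Wrap final raw readings (mod 100): 23.4000 mod 100 = 23.4000; 42.0000 mod 100 = 42.0000; 27.5000 mod 100 = 27.5000

Answer: 23.4000 42.0000 27.5000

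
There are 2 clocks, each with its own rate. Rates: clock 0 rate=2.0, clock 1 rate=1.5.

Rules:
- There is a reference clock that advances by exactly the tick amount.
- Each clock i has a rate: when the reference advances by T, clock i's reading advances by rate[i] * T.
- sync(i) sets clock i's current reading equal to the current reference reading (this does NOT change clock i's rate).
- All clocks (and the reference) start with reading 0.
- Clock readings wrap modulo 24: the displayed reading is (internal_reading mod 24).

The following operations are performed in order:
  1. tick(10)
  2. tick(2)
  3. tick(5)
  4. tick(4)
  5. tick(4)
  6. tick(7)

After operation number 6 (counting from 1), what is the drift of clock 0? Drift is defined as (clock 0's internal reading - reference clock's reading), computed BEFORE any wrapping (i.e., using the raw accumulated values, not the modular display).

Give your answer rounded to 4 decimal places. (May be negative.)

Answer: 32.0000

Derivation:
After op 1 tick(10): ref=10.0000 raw=[20.0000 15.0000]
After op 2 tick(2): ref=12.0000 raw=[24.0000 18.0000]
After op 3 tick(5): ref=17.0000 raw=[34.0000 25.5000]
After op 4 tick(4): ref=21.0000 raw=[42.0000 31.5000]
After op 5 tick(4): ref=25.0000 raw=[50.0000 37.5000]
After op 6 tick(7): ref=32.0000 raw=[64.0000 48.0000]
Drift of clock 0 after op 6: 64.0000 - 32.0000 = 32.0000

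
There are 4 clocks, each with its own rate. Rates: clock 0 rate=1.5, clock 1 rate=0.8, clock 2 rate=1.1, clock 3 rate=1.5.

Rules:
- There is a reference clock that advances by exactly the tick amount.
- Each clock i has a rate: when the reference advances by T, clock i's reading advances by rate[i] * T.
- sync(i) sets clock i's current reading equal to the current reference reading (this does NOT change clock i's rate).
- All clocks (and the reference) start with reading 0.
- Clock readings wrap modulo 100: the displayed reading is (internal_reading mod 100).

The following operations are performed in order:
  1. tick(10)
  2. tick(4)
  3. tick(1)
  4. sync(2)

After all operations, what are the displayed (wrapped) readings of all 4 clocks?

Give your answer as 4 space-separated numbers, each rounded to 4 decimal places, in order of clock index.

After op 1 tick(10): ref=10.0000 raw=[15.0000 8.0000 11.0000 15.0000]
After op 2 tick(4): ref=14.0000 raw=[21.0000 11.2000 15.4000 21.0000]
After op 3 tick(1): ref=15.0000 raw=[22.5000 12.0000 16.5000 22.5000]
After op 4 sync(2): ref=15.0000 raw=[22.5000 12.0000 15.0000 22.5000]
Wrap final raw readings (mod 100): 22.5000 mod 100 = 22.5000; 12.0000 mod 100 = 12.0000; 15.0000 mod 100 = 15.0000; 22.5000 mod 100 = 22.5000

Answer: 22.5000 12.0000 15.0000 22.5000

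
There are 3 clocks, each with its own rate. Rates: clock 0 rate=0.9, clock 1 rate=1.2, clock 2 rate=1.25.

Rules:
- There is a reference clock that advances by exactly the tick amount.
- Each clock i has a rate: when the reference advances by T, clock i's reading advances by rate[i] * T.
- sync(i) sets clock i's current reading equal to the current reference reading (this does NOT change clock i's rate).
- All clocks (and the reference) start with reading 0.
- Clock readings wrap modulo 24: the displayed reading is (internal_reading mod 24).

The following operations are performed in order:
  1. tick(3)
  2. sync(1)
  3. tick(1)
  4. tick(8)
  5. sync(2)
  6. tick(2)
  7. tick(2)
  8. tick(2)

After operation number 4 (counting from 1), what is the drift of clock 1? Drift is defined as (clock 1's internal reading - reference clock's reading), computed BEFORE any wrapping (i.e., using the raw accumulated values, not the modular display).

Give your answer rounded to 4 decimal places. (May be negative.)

Answer: 1.8000

Derivation:
After op 1 tick(3): ref=3.0000 raw=[2.7000 3.6000 3.7500]
After op 2 sync(1): ref=3.0000 raw=[2.7000 3.0000 3.7500]
After op 3 tick(1): ref=4.0000 raw=[3.6000 4.2000 5.0000]
After op 4 tick(8): ref=12.0000 raw=[10.8000 13.8000 15.0000]
Drift of clock 1 after op 4: 13.8000 - 12.0000 = 1.8000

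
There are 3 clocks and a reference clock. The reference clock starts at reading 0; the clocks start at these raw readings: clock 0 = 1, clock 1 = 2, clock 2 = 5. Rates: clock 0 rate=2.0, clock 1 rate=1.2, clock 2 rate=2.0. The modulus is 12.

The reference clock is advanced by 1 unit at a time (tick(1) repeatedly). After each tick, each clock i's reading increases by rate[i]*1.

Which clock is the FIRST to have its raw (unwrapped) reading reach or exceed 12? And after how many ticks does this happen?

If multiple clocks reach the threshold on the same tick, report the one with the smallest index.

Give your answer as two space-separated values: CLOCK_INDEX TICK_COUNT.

Answer: 2 4

Derivation:
clock 0: start=1, rate=2.0, needs 12-1 = 11; ticks = ceil(11/2.0) = ceil(5.5000) = 6; reading at tick 6 = 1 + 2.0*6 = 13.0000
clock 1: start=2, rate=1.2, needs 12-2 = 10; ticks = ceil(10/1.2) = ceil(8.3333) = 9; reading at tick 9 = 2 + 1.2*9 = 12.8000
clock 2: start=5, rate=2.0, needs 12-5 = 7; ticks = ceil(7/2.0) = ceil(3.5000) = 4; reading at tick 4 = 5 + 2.0*4 = 13.0000
Minimum tick count = 4; winners = [2]; smallest index = 2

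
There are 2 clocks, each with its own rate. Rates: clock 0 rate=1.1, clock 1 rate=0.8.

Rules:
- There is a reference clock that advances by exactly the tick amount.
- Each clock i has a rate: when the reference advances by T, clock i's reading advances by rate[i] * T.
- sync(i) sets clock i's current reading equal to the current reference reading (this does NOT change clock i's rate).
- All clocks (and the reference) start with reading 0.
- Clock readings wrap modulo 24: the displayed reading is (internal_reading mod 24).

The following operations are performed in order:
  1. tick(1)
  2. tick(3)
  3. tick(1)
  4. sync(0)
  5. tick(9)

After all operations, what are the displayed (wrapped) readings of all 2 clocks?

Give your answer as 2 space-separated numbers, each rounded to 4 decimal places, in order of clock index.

Answer: 14.9000 11.2000

Derivation:
After op 1 tick(1): ref=1.0000 raw=[1.1000 0.8000]
After op 2 tick(3): ref=4.0000 raw=[4.4000 3.2000]
After op 3 tick(1): ref=5.0000 raw=[5.5000 4.0000]
After op 4 sync(0): ref=5.0000 raw=[5.0000 4.0000]
After op 5 tick(9): ref=14.0000 raw=[14.9000 11.2000]
Wrap final raw readings (mod 24): 14.9000 mod 24 = 14.9000; 11.2000 mod 24 = 11.2000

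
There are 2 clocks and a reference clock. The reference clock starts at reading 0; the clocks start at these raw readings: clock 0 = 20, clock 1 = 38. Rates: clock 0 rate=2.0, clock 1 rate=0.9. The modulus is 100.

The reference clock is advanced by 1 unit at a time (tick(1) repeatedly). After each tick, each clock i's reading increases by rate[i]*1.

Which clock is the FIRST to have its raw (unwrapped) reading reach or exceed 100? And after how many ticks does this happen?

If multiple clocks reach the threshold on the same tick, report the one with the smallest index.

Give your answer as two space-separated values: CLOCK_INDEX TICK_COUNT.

Answer: 0 40

Derivation:
clock 0: start=20, rate=2.0, needs 100-20 = 80; ticks = ceil(80/2.0) = ceil(40.0000) = 40; reading at tick 40 = 20 + 2.0*40 = 100.0000
clock 1: start=38, rate=0.9, needs 100-38 = 62; ticks = ceil(62/0.9) = ceil(68.8889) = 69; reading at tick 69 = 38 + 0.9*69 = 100.1000
Minimum tick count = 40; winners = [0]; smallest index = 0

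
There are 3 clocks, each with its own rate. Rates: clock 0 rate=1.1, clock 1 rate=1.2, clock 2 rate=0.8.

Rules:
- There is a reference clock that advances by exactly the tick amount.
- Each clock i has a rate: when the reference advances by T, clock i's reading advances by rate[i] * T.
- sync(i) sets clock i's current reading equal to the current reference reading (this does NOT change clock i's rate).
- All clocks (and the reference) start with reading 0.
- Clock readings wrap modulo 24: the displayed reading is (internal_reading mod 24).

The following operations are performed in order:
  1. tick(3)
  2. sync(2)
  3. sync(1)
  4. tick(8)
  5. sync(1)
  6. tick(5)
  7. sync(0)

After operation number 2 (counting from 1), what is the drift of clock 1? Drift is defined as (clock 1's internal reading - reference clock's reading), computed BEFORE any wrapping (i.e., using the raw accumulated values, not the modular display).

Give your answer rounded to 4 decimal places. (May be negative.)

Answer: 0.6000

Derivation:
After op 1 tick(3): ref=3.0000 raw=[3.3000 3.6000 2.4000]
After op 2 sync(2): ref=3.0000 raw=[3.3000 3.6000 3.0000]
Drift of clock 1 after op 2: 3.6000 - 3.0000 = 0.6000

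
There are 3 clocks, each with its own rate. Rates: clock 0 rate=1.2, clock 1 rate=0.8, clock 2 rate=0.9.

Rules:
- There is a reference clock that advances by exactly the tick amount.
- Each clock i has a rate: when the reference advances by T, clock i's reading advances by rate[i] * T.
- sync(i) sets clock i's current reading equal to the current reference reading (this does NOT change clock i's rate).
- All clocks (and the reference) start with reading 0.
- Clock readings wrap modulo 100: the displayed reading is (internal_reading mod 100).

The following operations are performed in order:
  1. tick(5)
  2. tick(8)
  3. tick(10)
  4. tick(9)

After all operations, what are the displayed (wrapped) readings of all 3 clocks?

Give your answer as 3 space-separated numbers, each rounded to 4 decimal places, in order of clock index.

Answer: 38.4000 25.6000 28.8000

Derivation:
After op 1 tick(5): ref=5.0000 raw=[6.0000 4.0000 4.5000]
After op 2 tick(8): ref=13.0000 raw=[15.6000 10.4000 11.7000]
After op 3 tick(10): ref=23.0000 raw=[27.6000 18.4000 20.7000]
After op 4 tick(9): ref=32.0000 raw=[38.4000 25.6000 28.8000]
Wrap final raw readings (mod 100): 38.4000 mod 100 = 38.4000; 25.6000 mod 100 = 25.6000; 28.8000 mod 100 = 28.8000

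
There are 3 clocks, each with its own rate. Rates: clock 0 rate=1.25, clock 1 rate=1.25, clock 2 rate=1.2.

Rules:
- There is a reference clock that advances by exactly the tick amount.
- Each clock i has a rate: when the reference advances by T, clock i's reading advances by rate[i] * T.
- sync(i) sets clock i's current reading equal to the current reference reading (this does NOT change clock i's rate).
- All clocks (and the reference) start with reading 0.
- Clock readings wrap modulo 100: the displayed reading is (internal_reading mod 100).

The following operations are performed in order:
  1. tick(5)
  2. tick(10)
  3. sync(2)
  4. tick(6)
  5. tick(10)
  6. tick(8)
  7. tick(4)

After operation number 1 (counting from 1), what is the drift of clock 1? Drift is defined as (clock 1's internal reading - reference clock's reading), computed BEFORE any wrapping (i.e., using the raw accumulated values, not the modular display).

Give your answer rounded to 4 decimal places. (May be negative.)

Answer: 1.2500

Derivation:
After op 1 tick(5): ref=5.0000 raw=[6.2500 6.2500 6.0000]
Drift of clock 1 after op 1: 6.2500 - 5.0000 = 1.2500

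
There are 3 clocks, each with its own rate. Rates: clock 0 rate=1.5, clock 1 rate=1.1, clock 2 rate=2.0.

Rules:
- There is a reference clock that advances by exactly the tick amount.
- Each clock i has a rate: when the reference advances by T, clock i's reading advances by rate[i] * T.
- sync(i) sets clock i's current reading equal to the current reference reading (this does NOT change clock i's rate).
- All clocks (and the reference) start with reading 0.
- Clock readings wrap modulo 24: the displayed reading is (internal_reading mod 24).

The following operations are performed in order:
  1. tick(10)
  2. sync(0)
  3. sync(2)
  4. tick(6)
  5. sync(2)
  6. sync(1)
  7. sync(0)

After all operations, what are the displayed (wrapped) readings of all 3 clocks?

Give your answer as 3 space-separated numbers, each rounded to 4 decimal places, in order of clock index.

After op 1 tick(10): ref=10.0000 raw=[15.0000 11.0000 20.0000]
After op 2 sync(0): ref=10.0000 raw=[10.0000 11.0000 20.0000]
After op 3 sync(2): ref=10.0000 raw=[10.0000 11.0000 10.0000]
After op 4 tick(6): ref=16.0000 raw=[19.0000 17.6000 22.0000]
After op 5 sync(2): ref=16.0000 raw=[19.0000 17.6000 16.0000]
After op 6 sync(1): ref=16.0000 raw=[19.0000 16.0000 16.0000]
After op 7 sync(0): ref=16.0000 raw=[16.0000 16.0000 16.0000]
Wrap final raw readings (mod 24): 16.0000 mod 24 = 16.0000; 16.0000 mod 24 = 16.0000; 16.0000 mod 24 = 16.0000

Answer: 16.0000 16.0000 16.0000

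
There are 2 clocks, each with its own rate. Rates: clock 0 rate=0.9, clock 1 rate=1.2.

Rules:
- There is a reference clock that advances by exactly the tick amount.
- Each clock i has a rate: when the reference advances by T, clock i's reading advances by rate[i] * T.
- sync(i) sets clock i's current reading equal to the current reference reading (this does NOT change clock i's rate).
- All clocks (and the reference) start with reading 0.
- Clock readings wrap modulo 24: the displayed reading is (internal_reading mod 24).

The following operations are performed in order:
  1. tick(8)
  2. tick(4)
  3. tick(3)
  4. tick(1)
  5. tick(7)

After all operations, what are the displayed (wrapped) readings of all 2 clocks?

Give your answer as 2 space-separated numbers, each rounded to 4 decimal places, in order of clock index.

After op 1 tick(8): ref=8.0000 raw=[7.2000 9.6000]
After op 2 tick(4): ref=12.0000 raw=[10.8000 14.4000]
After op 3 tick(3): ref=15.0000 raw=[13.5000 18.0000]
After op 4 tick(1): ref=16.0000 raw=[14.4000 19.2000]
After op 5 tick(7): ref=23.0000 raw=[20.7000 27.6000]
Wrap final raw readings (mod 24): 20.7000 mod 24 = 20.7000; 27.6000 mod 24 = 3.6000

Answer: 20.7000 3.6000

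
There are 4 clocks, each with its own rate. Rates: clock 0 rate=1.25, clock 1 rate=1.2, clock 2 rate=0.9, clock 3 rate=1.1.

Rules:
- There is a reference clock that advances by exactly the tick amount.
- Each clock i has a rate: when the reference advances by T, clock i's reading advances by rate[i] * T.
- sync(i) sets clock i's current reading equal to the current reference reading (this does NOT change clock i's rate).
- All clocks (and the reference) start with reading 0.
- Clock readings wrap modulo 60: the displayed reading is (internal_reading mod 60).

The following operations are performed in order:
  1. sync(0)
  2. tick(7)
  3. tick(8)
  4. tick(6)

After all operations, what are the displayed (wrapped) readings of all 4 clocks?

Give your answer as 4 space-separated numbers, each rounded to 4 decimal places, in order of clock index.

Answer: 26.2500 25.2000 18.9000 23.1000

Derivation:
After op 1 sync(0): ref=0.0000 raw=[0.0000 0.0000 0.0000 0.0000]
After op 2 tick(7): ref=7.0000 raw=[8.7500 8.4000 6.3000 7.7000]
After op 3 tick(8): ref=15.0000 raw=[18.7500 18.0000 13.5000 16.5000]
After op 4 tick(6): ref=21.0000 raw=[26.2500 25.2000 18.9000 23.1000]
Wrap final raw readings (mod 60): 26.2500 mod 60 = 26.2500; 25.2000 mod 60 = 25.2000; 18.9000 mod 60 = 18.9000; 23.1000 mod 60 = 23.1000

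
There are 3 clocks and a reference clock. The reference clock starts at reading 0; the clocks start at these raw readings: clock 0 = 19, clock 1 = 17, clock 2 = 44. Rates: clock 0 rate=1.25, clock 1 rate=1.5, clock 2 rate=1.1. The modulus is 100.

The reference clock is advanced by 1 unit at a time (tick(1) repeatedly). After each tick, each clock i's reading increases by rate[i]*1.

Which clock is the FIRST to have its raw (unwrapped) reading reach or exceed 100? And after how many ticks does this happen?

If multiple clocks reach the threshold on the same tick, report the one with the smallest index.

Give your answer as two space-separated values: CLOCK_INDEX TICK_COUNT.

clock 0: start=19, rate=1.25, needs 100-19 = 81; ticks = ceil(81/1.25) = ceil(64.8000) = 65; reading at tick 65 = 19 + 1.25*65 = 100.2500
clock 1: start=17, rate=1.5, needs 100-17 = 83; ticks = ceil(83/1.5) = ceil(55.3333) = 56; reading at tick 56 = 17 + 1.5*56 = 101.0000
clock 2: start=44, rate=1.1, needs 100-44 = 56; ticks = ceil(56/1.1) = ceil(50.9091) = 51; reading at tick 51 = 44 + 1.1*51 = 100.1000
Minimum tick count = 51; winners = [2]; smallest index = 2

Answer: 2 51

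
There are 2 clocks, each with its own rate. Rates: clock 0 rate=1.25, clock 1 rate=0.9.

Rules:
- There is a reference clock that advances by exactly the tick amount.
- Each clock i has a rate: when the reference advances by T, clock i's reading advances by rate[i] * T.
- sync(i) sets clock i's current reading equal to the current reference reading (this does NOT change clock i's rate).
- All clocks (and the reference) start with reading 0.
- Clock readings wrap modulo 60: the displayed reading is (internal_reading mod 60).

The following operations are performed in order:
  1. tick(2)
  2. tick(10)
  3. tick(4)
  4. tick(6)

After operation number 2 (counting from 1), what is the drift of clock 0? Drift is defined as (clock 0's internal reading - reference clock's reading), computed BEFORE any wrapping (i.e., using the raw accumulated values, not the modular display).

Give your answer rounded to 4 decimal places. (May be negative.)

After op 1 tick(2): ref=2.0000 raw=[2.5000 1.8000]
After op 2 tick(10): ref=12.0000 raw=[15.0000 10.8000]
Drift of clock 0 after op 2: 15.0000 - 12.0000 = 3.0000

Answer: 3.0000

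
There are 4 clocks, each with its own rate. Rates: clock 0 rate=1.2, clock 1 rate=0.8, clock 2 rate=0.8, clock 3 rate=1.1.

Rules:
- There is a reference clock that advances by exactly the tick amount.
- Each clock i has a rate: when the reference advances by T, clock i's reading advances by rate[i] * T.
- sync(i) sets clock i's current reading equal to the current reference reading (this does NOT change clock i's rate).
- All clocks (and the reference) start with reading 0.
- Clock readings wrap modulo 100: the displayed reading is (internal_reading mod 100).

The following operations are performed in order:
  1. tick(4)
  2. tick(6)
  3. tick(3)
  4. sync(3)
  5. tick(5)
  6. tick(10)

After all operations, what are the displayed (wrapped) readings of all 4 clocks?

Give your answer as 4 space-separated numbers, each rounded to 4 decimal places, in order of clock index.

After op 1 tick(4): ref=4.0000 raw=[4.8000 3.2000 3.2000 4.4000]
After op 2 tick(6): ref=10.0000 raw=[12.0000 8.0000 8.0000 11.0000]
After op 3 tick(3): ref=13.0000 raw=[15.6000 10.4000 10.4000 14.3000]
After op 4 sync(3): ref=13.0000 raw=[15.6000 10.4000 10.4000 13.0000]
After op 5 tick(5): ref=18.0000 raw=[21.6000 14.4000 14.4000 18.5000]
After op 6 tick(10): ref=28.0000 raw=[33.6000 22.4000 22.4000 29.5000]
Wrap final raw readings (mod 100): 33.6000 mod 100 = 33.6000; 22.4000 mod 100 = 22.4000; 22.4000 mod 100 = 22.4000; 29.5000 mod 100 = 29.5000

Answer: 33.6000 22.4000 22.4000 29.5000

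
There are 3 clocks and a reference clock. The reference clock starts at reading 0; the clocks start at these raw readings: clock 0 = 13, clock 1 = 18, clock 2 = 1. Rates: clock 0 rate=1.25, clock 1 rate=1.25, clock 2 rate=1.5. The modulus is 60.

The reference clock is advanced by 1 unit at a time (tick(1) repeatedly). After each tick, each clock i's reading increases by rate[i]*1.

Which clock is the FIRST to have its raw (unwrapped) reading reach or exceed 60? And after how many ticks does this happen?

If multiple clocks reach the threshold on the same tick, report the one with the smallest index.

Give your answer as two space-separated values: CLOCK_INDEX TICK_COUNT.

clock 0: start=13, rate=1.25, needs 60-13 = 47; ticks = ceil(47/1.25) = ceil(37.6000) = 38; reading at tick 38 = 13 + 1.25*38 = 60.5000
clock 1: start=18, rate=1.25, needs 60-18 = 42; ticks = ceil(42/1.25) = ceil(33.6000) = 34; reading at tick 34 = 18 + 1.25*34 = 60.5000
clock 2: start=1, rate=1.5, needs 60-1 = 59; ticks = ceil(59/1.5) = ceil(39.3333) = 40; reading at tick 40 = 1 + 1.5*40 = 61.0000
Minimum tick count = 34; winners = [1]; smallest index = 1

Answer: 1 34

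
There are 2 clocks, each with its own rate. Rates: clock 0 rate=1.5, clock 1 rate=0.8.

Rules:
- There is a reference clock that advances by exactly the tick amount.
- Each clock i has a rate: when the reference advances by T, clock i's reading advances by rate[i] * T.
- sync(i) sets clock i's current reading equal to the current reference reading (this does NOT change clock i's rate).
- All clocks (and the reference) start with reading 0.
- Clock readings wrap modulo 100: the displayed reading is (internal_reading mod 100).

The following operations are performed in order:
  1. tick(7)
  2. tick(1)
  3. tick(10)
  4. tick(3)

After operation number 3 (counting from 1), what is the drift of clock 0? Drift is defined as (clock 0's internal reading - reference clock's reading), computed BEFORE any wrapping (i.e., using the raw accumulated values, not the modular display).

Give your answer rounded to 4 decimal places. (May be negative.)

Answer: 9.0000

Derivation:
After op 1 tick(7): ref=7.0000 raw=[10.5000 5.6000]
After op 2 tick(1): ref=8.0000 raw=[12.0000 6.4000]
After op 3 tick(10): ref=18.0000 raw=[27.0000 14.4000]
Drift of clock 0 after op 3: 27.0000 - 18.0000 = 9.0000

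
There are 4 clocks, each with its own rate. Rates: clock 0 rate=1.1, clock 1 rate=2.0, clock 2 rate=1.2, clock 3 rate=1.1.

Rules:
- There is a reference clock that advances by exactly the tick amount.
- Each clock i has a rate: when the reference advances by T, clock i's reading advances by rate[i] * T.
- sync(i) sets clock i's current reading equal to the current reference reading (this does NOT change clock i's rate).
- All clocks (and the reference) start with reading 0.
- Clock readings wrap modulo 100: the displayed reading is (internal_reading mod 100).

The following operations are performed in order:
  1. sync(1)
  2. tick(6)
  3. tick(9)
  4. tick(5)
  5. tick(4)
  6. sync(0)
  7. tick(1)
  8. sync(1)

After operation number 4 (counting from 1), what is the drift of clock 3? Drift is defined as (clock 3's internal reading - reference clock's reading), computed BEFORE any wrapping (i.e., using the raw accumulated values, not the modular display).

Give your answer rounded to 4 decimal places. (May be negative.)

Answer: 2.0000

Derivation:
After op 1 sync(1): ref=0.0000 raw=[0.0000 0.0000 0.0000 0.0000]
After op 2 tick(6): ref=6.0000 raw=[6.6000 12.0000 7.2000 6.6000]
After op 3 tick(9): ref=15.0000 raw=[16.5000 30.0000 18.0000 16.5000]
After op 4 tick(5): ref=20.0000 raw=[22.0000 40.0000 24.0000 22.0000]
Drift of clock 3 after op 4: 22.0000 - 20.0000 = 2.0000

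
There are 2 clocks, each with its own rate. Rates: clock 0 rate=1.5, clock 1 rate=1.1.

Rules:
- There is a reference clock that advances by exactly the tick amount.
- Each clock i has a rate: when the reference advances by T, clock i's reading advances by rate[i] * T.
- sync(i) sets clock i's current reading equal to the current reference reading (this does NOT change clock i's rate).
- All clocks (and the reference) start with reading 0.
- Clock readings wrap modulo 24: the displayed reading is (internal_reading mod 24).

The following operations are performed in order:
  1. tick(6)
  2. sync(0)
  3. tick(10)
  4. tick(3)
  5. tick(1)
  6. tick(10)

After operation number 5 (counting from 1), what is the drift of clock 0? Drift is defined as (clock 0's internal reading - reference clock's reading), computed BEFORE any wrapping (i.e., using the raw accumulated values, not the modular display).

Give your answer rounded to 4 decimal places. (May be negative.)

After op 1 tick(6): ref=6.0000 raw=[9.0000 6.6000]
After op 2 sync(0): ref=6.0000 raw=[6.0000 6.6000]
After op 3 tick(10): ref=16.0000 raw=[21.0000 17.6000]
After op 4 tick(3): ref=19.0000 raw=[25.5000 20.9000]
After op 5 tick(1): ref=20.0000 raw=[27.0000 22.0000]
Drift of clock 0 after op 5: 27.0000 - 20.0000 = 7.0000

Answer: 7.0000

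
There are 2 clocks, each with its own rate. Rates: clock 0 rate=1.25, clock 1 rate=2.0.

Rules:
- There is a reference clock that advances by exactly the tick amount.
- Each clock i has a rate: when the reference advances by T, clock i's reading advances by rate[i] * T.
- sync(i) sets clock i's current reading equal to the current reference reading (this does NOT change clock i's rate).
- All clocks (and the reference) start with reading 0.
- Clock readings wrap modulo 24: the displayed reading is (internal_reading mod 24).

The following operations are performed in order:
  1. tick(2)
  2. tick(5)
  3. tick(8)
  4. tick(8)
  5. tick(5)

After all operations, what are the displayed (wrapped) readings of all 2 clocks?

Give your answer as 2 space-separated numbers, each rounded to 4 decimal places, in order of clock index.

After op 1 tick(2): ref=2.0000 raw=[2.5000 4.0000]
After op 2 tick(5): ref=7.0000 raw=[8.7500 14.0000]
After op 3 tick(8): ref=15.0000 raw=[18.7500 30.0000]
After op 4 tick(8): ref=23.0000 raw=[28.7500 46.0000]
After op 5 tick(5): ref=28.0000 raw=[35.0000 56.0000]
Wrap final raw readings (mod 24): 35.0000 mod 24 = 11.0000; 56.0000 mod 24 = 8.0000

Answer: 11.0000 8.0000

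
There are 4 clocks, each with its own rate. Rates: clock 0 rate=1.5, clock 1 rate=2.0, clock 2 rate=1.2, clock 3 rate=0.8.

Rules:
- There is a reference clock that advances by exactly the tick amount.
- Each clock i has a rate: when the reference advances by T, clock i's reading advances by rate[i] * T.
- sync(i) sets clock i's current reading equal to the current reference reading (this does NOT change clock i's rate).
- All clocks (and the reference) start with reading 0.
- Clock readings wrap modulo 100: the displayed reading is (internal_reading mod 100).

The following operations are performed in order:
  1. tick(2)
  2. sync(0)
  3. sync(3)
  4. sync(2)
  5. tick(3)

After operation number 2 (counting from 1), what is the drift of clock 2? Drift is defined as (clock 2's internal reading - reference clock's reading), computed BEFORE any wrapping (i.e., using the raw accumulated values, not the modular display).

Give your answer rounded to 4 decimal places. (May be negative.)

After op 1 tick(2): ref=2.0000 raw=[3.0000 4.0000 2.4000 1.6000]
After op 2 sync(0): ref=2.0000 raw=[2.0000 4.0000 2.4000 1.6000]
Drift of clock 2 after op 2: 2.4000 - 2.0000 = 0.4000

Answer: 0.4000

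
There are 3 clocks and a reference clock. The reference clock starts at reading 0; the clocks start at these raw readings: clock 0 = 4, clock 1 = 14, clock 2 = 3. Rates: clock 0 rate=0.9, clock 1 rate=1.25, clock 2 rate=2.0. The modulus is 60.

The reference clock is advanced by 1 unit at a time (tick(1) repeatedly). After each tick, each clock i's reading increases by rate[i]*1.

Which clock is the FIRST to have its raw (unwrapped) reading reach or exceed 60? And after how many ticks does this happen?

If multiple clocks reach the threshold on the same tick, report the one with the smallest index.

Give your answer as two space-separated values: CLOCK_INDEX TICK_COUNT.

clock 0: start=4, rate=0.9, needs 60-4 = 56; ticks = ceil(56/0.9) = ceil(62.2222) = 63; reading at tick 63 = 4 + 0.9*63 = 60.7000
clock 1: start=14, rate=1.25, needs 60-14 = 46; ticks = ceil(46/1.25) = ceil(36.8000) = 37; reading at tick 37 = 14 + 1.25*37 = 60.2500
clock 2: start=3, rate=2.0, needs 60-3 = 57; ticks = ceil(57/2.0) = ceil(28.5000) = 29; reading at tick 29 = 3 + 2.0*29 = 61.0000
Minimum tick count = 29; winners = [2]; smallest index = 2

Answer: 2 29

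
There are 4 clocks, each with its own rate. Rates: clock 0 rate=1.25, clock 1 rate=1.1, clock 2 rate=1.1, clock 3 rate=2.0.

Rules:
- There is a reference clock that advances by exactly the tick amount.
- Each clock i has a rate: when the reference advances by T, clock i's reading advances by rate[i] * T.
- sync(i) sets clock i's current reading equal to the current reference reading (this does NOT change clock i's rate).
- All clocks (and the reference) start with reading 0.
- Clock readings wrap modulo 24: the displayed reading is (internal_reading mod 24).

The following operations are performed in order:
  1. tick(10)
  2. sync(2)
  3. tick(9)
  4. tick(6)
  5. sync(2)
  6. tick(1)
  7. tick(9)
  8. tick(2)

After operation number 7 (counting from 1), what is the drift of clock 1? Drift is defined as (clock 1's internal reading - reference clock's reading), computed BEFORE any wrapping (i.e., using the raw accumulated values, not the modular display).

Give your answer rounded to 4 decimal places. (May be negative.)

Answer: 3.5000

Derivation:
After op 1 tick(10): ref=10.0000 raw=[12.5000 11.0000 11.0000 20.0000]
After op 2 sync(2): ref=10.0000 raw=[12.5000 11.0000 10.0000 20.0000]
After op 3 tick(9): ref=19.0000 raw=[23.7500 20.9000 19.9000 38.0000]
After op 4 tick(6): ref=25.0000 raw=[31.2500 27.5000 26.5000 50.0000]
After op 5 sync(2): ref=25.0000 raw=[31.2500 27.5000 25.0000 50.0000]
After op 6 tick(1): ref=26.0000 raw=[32.5000 28.6000 26.1000 52.0000]
After op 7 tick(9): ref=35.0000 raw=[43.7500 38.5000 36.0000 70.0000]
Drift of clock 1 after op 7: 38.5000 - 35.0000 = 3.5000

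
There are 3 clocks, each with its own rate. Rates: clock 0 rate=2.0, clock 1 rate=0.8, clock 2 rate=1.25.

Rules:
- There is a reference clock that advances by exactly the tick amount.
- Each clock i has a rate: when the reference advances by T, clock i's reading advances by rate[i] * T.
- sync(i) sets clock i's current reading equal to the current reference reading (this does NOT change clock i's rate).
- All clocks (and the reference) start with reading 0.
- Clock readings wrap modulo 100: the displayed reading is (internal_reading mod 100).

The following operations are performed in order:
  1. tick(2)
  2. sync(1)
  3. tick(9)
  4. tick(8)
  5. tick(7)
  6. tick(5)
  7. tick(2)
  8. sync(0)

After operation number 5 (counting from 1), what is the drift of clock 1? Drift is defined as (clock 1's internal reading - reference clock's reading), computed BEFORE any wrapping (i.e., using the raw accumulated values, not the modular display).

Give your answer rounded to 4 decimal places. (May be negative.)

After op 1 tick(2): ref=2.0000 raw=[4.0000 1.6000 2.5000]
After op 2 sync(1): ref=2.0000 raw=[4.0000 2.0000 2.5000]
After op 3 tick(9): ref=11.0000 raw=[22.0000 9.2000 13.7500]
After op 4 tick(8): ref=19.0000 raw=[38.0000 15.6000 23.7500]
After op 5 tick(7): ref=26.0000 raw=[52.0000 21.2000 32.5000]
Drift of clock 1 after op 5: 21.2000 - 26.0000 = -4.8000

Answer: -4.8000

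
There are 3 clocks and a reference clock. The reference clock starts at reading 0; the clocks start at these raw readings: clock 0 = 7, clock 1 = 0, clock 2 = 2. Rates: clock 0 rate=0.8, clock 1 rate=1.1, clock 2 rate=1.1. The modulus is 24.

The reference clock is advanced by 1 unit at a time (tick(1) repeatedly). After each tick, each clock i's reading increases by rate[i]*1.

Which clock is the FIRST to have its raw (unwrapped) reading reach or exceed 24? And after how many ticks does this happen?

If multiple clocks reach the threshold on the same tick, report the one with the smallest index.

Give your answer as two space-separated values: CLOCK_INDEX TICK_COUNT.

Answer: 2 20

Derivation:
clock 0: start=7, rate=0.8, needs 24-7 = 17; ticks = ceil(17/0.8) = ceil(21.2500) = 22; reading at tick 22 = 7 + 0.8*22 = 24.6000
clock 1: start=0, rate=1.1, needs 24-0 = 24; ticks = ceil(24/1.1) = ceil(21.8182) = 22; reading at tick 22 = 0 + 1.1*22 = 24.2000
clock 2: start=2, rate=1.1, needs 24-2 = 22; ticks = ceil(22/1.1) = ceil(20.0000) = 20; reading at tick 20 = 2 + 1.1*20 = 24.0000
Minimum tick count = 20; winners = [2]; smallest index = 2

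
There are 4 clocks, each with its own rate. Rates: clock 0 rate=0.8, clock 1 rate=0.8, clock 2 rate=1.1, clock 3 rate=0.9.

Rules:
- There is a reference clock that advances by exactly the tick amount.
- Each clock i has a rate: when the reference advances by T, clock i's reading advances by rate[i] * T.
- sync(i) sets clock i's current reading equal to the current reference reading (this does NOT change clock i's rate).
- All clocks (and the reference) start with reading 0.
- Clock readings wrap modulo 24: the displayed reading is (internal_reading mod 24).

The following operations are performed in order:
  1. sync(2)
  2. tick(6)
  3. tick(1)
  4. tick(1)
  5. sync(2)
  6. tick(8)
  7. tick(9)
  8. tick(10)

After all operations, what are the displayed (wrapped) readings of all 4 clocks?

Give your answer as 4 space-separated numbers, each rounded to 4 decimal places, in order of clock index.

After op 1 sync(2): ref=0.0000 raw=[0.0000 0.0000 0.0000 0.0000]
After op 2 tick(6): ref=6.0000 raw=[4.8000 4.8000 6.6000 5.4000]
After op 3 tick(1): ref=7.0000 raw=[5.6000 5.6000 7.7000 6.3000]
After op 4 tick(1): ref=8.0000 raw=[6.4000 6.4000 8.8000 7.2000]
After op 5 sync(2): ref=8.0000 raw=[6.4000 6.4000 8.0000 7.2000]
After op 6 tick(8): ref=16.0000 raw=[12.8000 12.8000 16.8000 14.4000]
After op 7 tick(9): ref=25.0000 raw=[20.0000 20.0000 26.7000 22.5000]
After op 8 tick(10): ref=35.0000 raw=[28.0000 28.0000 37.7000 31.5000]
Wrap final raw readings (mod 24): 28.0000 mod 24 = 4.0000; 28.0000 mod 24 = 4.0000; 37.7000 mod 24 = 13.7000; 31.5000 mod 24 = 7.5000

Answer: 4.0000 4.0000 13.7000 7.5000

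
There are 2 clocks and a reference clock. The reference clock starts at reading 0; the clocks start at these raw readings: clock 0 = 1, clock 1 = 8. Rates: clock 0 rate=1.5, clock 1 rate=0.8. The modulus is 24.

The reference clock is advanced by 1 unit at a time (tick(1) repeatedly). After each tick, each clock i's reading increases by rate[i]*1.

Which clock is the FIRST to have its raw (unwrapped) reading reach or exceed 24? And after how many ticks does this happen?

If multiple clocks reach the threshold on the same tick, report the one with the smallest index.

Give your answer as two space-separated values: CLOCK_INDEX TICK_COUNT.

clock 0: start=1, rate=1.5, needs 24-1 = 23; ticks = ceil(23/1.5) = ceil(15.3333) = 16; reading at tick 16 = 1 + 1.5*16 = 25.0000
clock 1: start=8, rate=0.8, needs 24-8 = 16; ticks = ceil(16/0.8) = ceil(20.0000) = 20; reading at tick 20 = 8 + 0.8*20 = 24.0000
Minimum tick count = 16; winners = [0]; smallest index = 0

Answer: 0 16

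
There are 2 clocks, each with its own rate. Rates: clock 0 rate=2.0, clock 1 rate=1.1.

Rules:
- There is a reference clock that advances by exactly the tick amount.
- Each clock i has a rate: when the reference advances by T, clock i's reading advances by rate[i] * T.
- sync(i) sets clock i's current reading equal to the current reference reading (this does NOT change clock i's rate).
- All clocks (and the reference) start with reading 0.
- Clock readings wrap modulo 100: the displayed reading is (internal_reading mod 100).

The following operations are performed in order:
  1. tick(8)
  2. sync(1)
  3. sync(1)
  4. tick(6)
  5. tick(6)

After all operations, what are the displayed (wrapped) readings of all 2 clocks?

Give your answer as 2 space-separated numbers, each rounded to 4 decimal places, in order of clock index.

Answer: 40.0000 21.2000

Derivation:
After op 1 tick(8): ref=8.0000 raw=[16.0000 8.8000]
After op 2 sync(1): ref=8.0000 raw=[16.0000 8.0000]
After op 3 sync(1): ref=8.0000 raw=[16.0000 8.0000]
After op 4 tick(6): ref=14.0000 raw=[28.0000 14.6000]
After op 5 tick(6): ref=20.0000 raw=[40.0000 21.2000]
Wrap final raw readings (mod 100): 40.0000 mod 100 = 40.0000; 21.2000 mod 100 = 21.2000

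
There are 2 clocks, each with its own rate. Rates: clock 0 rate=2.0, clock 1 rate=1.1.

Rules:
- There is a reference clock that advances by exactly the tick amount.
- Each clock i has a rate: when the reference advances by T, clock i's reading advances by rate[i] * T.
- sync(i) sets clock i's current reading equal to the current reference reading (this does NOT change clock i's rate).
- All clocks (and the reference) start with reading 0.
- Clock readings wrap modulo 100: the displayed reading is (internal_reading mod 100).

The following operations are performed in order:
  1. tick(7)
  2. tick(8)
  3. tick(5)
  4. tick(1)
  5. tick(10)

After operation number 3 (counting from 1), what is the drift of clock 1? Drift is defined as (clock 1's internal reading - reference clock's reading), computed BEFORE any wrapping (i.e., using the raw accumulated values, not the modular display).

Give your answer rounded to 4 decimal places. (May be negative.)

After op 1 tick(7): ref=7.0000 raw=[14.0000 7.7000]
After op 2 tick(8): ref=15.0000 raw=[30.0000 16.5000]
After op 3 tick(5): ref=20.0000 raw=[40.0000 22.0000]
Drift of clock 1 after op 3: 22.0000 - 20.0000 = 2.0000

Answer: 2.0000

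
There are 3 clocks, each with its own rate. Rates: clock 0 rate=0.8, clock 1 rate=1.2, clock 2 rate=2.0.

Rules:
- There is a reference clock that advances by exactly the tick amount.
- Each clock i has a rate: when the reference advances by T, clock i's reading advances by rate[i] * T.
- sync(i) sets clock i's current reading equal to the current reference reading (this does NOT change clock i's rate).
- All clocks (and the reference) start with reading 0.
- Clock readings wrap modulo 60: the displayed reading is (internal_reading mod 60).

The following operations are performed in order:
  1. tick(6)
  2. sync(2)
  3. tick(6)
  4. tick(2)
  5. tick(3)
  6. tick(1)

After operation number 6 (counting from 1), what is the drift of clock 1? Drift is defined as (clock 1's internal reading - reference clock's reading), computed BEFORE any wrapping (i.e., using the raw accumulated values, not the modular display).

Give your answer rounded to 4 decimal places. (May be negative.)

After op 1 tick(6): ref=6.0000 raw=[4.8000 7.2000 12.0000]
After op 2 sync(2): ref=6.0000 raw=[4.8000 7.2000 6.0000]
After op 3 tick(6): ref=12.0000 raw=[9.6000 14.4000 18.0000]
After op 4 tick(2): ref=14.0000 raw=[11.2000 16.8000 22.0000]
After op 5 tick(3): ref=17.0000 raw=[13.6000 20.4000 28.0000]
After op 6 tick(1): ref=18.0000 raw=[14.4000 21.6000 30.0000]
Drift of clock 1 after op 6: 21.6000 - 18.0000 = 3.6000

Answer: 3.6000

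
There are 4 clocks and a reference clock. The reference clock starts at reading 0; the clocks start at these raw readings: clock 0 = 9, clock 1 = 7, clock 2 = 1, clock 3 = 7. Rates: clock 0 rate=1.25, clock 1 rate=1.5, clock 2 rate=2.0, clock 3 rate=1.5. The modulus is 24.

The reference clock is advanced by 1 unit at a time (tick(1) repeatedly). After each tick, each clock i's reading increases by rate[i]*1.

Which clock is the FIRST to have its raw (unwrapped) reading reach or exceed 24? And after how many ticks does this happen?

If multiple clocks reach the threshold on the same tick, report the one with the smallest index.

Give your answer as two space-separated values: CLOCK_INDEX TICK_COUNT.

clock 0: start=9, rate=1.25, needs 24-9 = 15; ticks = ceil(15/1.25) = ceil(12.0000) = 12; reading at tick 12 = 9 + 1.25*12 = 24.0000
clock 1: start=7, rate=1.5, needs 24-7 = 17; ticks = ceil(17/1.5) = ceil(11.3333) = 12; reading at tick 12 = 7 + 1.5*12 = 25.0000
clock 2: start=1, rate=2.0, needs 24-1 = 23; ticks = ceil(23/2.0) = ceil(11.5000) = 12; reading at tick 12 = 1 + 2.0*12 = 25.0000
clock 3: start=7, rate=1.5, needs 24-7 = 17; ticks = ceil(17/1.5) = ceil(11.3333) = 12; reading at tick 12 = 7 + 1.5*12 = 25.0000
Minimum tick count = 12; winners = [0, 1, 2, 3]; smallest index = 0

Answer: 0 12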